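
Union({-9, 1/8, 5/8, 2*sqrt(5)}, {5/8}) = {-9, 1/8, 5/8, 2*sqrt(5)}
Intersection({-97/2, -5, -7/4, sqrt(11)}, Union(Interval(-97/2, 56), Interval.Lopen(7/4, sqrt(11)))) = {-97/2, -5, -7/4, sqrt(11)}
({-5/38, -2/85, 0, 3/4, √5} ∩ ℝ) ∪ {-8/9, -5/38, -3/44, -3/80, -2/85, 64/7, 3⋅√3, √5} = {-8/9, -5/38, -3/44, -3/80, -2/85, 0, 3/4, 64/7, 3⋅√3, √5}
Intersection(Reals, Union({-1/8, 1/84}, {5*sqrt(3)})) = {-1/8, 1/84, 5*sqrt(3)}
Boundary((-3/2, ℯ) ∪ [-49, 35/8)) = {-49, 35/8}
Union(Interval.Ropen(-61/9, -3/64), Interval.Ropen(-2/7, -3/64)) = Interval.Ropen(-61/9, -3/64)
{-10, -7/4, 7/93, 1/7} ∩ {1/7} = {1/7}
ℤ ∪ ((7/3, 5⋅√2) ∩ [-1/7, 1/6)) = ℤ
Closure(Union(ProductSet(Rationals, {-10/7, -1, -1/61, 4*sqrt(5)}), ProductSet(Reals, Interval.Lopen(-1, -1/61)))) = ProductSet(Reals, Union({-10/7, 4*sqrt(5)}, Interval(-1, -1/61)))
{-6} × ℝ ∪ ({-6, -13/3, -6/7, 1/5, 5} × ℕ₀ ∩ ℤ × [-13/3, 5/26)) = ({-6} × ℝ) ∪ ({-6, 5} × {0})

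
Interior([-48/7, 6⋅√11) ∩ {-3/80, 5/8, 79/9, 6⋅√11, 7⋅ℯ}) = ∅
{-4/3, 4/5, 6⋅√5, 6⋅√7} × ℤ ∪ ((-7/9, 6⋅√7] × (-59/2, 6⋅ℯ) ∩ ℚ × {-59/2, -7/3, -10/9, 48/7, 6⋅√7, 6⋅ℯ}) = ({-4/3, 4/5, 6⋅√5, 6⋅√7} × ℤ) ∪ ((ℚ ∩ (-7/9, 6⋅√7]) × {-7/3, -10/9, 48/7, 6⋅√7})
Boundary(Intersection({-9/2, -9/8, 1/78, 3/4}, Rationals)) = {-9/2, -9/8, 1/78, 3/4}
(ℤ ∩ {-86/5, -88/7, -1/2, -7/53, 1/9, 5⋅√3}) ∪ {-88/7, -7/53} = {-88/7, -7/53}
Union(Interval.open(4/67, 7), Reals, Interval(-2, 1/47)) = Interval(-oo, oo)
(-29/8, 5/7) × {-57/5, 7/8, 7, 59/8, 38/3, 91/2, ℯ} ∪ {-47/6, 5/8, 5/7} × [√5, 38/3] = ({-47/6, 5/8, 5/7} × [√5, 38/3]) ∪ ((-29/8, 5/7) × {-57/5, 7/8, 7, 59/8, 38/3, 91/2, ℯ})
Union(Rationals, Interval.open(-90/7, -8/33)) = Union(Interval(-90/7, -8/33), Rationals)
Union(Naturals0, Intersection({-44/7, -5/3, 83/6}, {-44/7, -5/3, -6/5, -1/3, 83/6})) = Union({-44/7, -5/3, 83/6}, Naturals0)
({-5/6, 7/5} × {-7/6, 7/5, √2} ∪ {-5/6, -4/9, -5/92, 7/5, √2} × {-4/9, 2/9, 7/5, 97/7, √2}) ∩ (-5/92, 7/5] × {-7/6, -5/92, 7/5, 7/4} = {7/5} × {-7/6, 7/5}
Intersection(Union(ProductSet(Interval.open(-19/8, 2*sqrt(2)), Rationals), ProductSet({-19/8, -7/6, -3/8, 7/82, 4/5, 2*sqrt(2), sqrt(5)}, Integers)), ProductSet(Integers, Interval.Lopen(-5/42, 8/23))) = ProductSet(Range(-2, 3, 1), Intersection(Interval.Lopen(-5/42, 8/23), Rationals))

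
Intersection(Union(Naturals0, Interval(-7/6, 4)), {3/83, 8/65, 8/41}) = {3/83, 8/65, 8/41}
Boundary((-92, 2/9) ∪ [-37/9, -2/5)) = {-92, 2/9}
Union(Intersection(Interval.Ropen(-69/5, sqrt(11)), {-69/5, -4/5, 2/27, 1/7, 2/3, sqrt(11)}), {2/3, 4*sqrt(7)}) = {-69/5, -4/5, 2/27, 1/7, 2/3, 4*sqrt(7)}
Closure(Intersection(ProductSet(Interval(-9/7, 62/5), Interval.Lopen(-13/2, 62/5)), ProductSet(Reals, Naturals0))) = ProductSet(Interval(-9/7, 62/5), Range(0, 13, 1))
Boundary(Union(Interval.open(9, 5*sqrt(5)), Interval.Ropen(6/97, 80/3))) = {6/97, 80/3}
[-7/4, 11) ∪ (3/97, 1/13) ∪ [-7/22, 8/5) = [-7/4, 11)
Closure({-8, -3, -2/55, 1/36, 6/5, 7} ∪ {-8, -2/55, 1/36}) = {-8, -3, -2/55, 1/36, 6/5, 7}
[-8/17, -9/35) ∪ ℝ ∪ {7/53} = (-∞, ∞)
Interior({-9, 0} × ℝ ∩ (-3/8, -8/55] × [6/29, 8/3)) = ∅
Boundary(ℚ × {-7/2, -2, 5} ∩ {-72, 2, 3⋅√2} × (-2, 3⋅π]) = {-72, 2} × {5}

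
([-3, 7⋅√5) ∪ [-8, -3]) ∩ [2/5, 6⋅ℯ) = [2/5, 7⋅√5)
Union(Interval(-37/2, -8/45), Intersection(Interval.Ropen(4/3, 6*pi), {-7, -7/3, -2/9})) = Interval(-37/2, -8/45)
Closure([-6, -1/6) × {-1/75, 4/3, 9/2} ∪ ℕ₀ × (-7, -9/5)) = (ℕ₀ × [-7, -9/5]) ∪ ([-6, -1/6] × {-1/75, 4/3, 9/2})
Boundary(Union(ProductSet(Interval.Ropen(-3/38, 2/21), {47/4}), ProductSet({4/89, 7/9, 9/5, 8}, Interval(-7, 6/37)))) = Union(ProductSet({4/89, 7/9, 9/5, 8}, Interval(-7, 6/37)), ProductSet(Interval(-3/38, 2/21), {47/4}))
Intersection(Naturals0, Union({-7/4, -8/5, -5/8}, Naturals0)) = Naturals0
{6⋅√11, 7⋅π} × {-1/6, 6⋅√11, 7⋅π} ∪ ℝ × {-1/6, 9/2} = (ℝ × {-1/6, 9/2}) ∪ ({6⋅√11, 7⋅π} × {-1/6, 6⋅√11, 7⋅π})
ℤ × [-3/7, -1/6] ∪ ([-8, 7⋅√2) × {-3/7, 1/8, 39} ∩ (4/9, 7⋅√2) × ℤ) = (ℤ × [-3/7, -1/6]) ∪ ((4/9, 7⋅√2) × {39})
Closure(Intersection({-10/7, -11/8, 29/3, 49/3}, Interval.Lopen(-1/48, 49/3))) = {29/3, 49/3}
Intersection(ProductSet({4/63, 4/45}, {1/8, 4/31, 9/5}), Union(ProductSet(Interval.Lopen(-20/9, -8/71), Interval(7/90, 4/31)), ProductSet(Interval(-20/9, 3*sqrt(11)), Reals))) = ProductSet({4/63, 4/45}, {1/8, 4/31, 9/5})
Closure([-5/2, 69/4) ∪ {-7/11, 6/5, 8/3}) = [-5/2, 69/4]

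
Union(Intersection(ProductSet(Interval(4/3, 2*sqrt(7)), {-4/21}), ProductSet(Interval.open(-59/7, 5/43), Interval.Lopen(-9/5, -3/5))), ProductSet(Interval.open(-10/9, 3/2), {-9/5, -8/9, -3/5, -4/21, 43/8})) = ProductSet(Interval.open(-10/9, 3/2), {-9/5, -8/9, -3/5, -4/21, 43/8})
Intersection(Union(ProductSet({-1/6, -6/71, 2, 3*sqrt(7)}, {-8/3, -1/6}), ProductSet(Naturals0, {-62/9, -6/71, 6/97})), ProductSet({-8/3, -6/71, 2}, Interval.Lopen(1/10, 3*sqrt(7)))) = EmptySet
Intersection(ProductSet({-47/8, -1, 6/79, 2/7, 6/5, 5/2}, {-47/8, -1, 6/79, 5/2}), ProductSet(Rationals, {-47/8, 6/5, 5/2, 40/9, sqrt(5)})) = ProductSet({-47/8, -1, 6/79, 2/7, 6/5, 5/2}, {-47/8, 5/2})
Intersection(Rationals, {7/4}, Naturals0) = EmptySet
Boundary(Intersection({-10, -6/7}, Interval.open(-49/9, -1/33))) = {-6/7}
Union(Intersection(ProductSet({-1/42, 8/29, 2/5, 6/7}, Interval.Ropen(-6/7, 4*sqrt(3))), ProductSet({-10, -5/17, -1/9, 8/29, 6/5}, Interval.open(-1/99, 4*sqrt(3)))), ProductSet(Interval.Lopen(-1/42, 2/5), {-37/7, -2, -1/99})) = Union(ProductSet({8/29}, Interval.open(-1/99, 4*sqrt(3))), ProductSet(Interval.Lopen(-1/42, 2/5), {-37/7, -2, -1/99}))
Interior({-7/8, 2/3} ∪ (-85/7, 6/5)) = (-85/7, 6/5)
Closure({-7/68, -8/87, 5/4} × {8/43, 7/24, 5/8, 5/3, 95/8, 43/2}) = {-7/68, -8/87, 5/4} × {8/43, 7/24, 5/8, 5/3, 95/8, 43/2}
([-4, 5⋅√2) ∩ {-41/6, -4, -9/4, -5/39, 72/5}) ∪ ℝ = ℝ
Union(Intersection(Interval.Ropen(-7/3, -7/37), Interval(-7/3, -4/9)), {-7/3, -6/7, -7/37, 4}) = Union({-7/37, 4}, Interval(-7/3, -4/9))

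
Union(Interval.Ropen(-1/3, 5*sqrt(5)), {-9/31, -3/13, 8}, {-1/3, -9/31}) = Interval.Ropen(-1/3, 5*sqrt(5))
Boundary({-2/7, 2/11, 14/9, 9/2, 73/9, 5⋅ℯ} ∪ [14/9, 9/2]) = {-2/7, 2/11, 14/9, 9/2, 73/9, 5⋅ℯ}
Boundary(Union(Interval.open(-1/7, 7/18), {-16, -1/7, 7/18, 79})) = {-16, -1/7, 7/18, 79}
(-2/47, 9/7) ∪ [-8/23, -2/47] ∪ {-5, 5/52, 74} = {-5, 74} ∪ [-8/23, 9/7)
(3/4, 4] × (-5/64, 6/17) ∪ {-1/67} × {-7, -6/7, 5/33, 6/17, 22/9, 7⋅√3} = ((3/4, 4] × (-5/64, 6/17)) ∪ ({-1/67} × {-7, -6/7, 5/33, 6/17, 22/9, 7⋅√3})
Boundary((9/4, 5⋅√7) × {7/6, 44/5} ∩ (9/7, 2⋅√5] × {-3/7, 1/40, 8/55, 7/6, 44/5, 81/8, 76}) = [9/4, 2⋅√5] × {7/6, 44/5}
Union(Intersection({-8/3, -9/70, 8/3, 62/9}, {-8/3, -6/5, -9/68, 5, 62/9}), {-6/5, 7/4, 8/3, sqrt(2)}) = {-8/3, -6/5, 7/4, 8/3, 62/9, sqrt(2)}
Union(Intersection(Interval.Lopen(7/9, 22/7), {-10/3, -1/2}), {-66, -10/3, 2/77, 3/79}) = {-66, -10/3, 2/77, 3/79}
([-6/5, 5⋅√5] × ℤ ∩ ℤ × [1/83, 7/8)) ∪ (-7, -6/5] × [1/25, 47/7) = (-7, -6/5] × [1/25, 47/7)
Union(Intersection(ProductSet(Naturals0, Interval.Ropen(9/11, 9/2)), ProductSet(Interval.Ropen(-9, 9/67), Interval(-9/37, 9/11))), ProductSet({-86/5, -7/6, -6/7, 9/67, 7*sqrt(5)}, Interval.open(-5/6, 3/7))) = Union(ProductSet({-86/5, -7/6, -6/7, 9/67, 7*sqrt(5)}, Interval.open(-5/6, 3/7)), ProductSet(Range(0, 1, 1), {9/11}))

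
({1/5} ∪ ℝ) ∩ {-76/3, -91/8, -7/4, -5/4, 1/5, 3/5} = {-76/3, -91/8, -7/4, -5/4, 1/5, 3/5}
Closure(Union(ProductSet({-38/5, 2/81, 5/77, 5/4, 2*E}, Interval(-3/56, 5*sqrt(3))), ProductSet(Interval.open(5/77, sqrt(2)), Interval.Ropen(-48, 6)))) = Union(ProductSet({5/77, sqrt(2)}, Interval(-48, 6)), ProductSet({-38/5, 2/81, 5/77, 5/4, 2*E}, Interval(-3/56, 5*sqrt(3))), ProductSet(Interval(5/77, sqrt(2)), {-48, 6}), ProductSet(Interval.open(5/77, sqrt(2)), Interval.Ropen(-48, 6)))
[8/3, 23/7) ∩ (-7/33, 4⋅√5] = [8/3, 23/7)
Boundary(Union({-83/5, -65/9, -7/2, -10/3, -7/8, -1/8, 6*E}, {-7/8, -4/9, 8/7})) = {-83/5, -65/9, -7/2, -10/3, -7/8, -4/9, -1/8, 8/7, 6*E}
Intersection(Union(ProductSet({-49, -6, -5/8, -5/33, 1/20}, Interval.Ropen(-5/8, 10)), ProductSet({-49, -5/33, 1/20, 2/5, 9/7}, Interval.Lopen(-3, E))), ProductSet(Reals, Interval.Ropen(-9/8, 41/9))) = Union(ProductSet({-49, -6, -5/8, -5/33, 1/20}, Interval.Ropen(-5/8, 41/9)), ProductSet({-49, -5/33, 1/20, 2/5, 9/7}, Interval(-9/8, E)))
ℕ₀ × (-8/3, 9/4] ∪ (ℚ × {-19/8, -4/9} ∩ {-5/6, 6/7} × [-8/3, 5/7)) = ({-5/6, 6/7} × {-19/8, -4/9}) ∪ (ℕ₀ × (-8/3, 9/4])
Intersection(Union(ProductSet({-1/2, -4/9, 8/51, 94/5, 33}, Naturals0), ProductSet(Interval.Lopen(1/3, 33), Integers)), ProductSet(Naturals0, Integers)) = ProductSet(Range(1, 34, 1), Integers)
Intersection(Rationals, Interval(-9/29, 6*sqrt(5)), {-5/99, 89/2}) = {-5/99}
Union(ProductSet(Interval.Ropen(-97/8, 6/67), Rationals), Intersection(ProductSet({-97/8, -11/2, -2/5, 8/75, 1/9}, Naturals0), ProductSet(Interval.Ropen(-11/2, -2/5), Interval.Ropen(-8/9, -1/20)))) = ProductSet(Interval.Ropen(-97/8, 6/67), Rationals)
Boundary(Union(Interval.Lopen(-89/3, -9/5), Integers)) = Union(Complement(Integers, Interval.open(-89/3, -9/5)), {-89/3, -9/5})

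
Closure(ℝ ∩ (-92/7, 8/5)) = [-92/7, 8/5]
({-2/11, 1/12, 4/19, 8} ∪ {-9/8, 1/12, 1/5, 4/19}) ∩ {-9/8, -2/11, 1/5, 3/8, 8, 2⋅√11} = {-9/8, -2/11, 1/5, 8}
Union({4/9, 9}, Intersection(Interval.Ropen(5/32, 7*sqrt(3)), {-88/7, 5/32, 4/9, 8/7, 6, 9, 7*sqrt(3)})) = {5/32, 4/9, 8/7, 6, 9}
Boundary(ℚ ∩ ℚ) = ℝ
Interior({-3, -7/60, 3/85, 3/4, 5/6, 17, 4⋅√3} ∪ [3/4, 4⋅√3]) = (3/4, 4⋅√3)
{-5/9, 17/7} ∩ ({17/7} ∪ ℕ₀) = {17/7}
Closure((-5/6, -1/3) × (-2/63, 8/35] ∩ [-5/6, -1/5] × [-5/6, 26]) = ({-5/6, -1/3} × [-2/63, 8/35]) ∪ ([-5/6, -1/3] × {-2/63, 8/35}) ∪ ((-5/6, -1/3) × (-2/63, 8/35])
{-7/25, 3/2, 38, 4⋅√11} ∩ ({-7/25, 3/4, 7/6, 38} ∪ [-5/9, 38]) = {-7/25, 3/2, 38, 4⋅√11}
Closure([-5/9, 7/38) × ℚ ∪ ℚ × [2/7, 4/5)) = ([-5/9, 7/38] × ℝ) ∪ (ℝ × [2/7, 4/5])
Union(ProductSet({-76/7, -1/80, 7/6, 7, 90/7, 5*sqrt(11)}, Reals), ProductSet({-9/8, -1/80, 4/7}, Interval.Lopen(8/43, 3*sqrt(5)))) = Union(ProductSet({-9/8, -1/80, 4/7}, Interval.Lopen(8/43, 3*sqrt(5))), ProductSet({-76/7, -1/80, 7/6, 7, 90/7, 5*sqrt(11)}, Reals))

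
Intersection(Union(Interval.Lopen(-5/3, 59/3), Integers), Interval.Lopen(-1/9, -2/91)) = Interval.Lopen(-1/9, -2/91)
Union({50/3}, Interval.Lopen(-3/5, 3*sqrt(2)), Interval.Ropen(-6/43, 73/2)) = Interval.open(-3/5, 73/2)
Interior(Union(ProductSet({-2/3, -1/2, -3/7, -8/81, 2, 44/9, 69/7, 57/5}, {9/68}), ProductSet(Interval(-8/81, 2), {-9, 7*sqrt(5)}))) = EmptySet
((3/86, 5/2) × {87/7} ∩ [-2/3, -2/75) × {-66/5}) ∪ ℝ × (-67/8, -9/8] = ℝ × (-67/8, -9/8]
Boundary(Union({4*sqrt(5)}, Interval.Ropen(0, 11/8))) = {0, 11/8, 4*sqrt(5)}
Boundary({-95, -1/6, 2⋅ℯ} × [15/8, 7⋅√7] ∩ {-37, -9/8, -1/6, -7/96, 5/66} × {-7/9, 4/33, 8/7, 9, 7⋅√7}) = {-1/6} × {9, 7⋅√7}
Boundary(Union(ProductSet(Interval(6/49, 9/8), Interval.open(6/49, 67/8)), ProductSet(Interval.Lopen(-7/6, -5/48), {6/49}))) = Union(ProductSet({6/49, 9/8}, Interval(6/49, 67/8)), ProductSet(Interval(-7/6, -5/48), {6/49}), ProductSet(Interval(6/49, 9/8), {6/49, 67/8}))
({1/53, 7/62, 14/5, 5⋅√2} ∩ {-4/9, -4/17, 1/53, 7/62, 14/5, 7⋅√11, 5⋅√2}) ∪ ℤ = ℤ ∪ {1/53, 7/62, 14/5, 5⋅√2}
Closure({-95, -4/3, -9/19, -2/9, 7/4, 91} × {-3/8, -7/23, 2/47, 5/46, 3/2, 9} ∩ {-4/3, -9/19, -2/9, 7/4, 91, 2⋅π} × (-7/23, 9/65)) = {-4/3, -9/19, -2/9, 7/4, 91} × {2/47, 5/46}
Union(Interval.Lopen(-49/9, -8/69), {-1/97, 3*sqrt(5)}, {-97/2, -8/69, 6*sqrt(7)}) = Union({-97/2, -1/97, 3*sqrt(5), 6*sqrt(7)}, Interval.Lopen(-49/9, -8/69))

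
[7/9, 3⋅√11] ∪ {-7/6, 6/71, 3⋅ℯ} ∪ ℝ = (-∞, ∞)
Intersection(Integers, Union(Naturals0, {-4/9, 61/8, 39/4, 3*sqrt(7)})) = Naturals0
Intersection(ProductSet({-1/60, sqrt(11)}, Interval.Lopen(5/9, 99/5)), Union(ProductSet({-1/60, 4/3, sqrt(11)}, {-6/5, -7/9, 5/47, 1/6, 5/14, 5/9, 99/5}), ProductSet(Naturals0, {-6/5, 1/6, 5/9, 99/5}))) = ProductSet({-1/60, sqrt(11)}, {99/5})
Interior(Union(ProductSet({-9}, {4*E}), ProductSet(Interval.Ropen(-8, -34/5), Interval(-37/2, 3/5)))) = ProductSet(Interval.open(-8, -34/5), Interval.open(-37/2, 3/5))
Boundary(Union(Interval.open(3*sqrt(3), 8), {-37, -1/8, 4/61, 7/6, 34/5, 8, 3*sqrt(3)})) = {-37, -1/8, 4/61, 7/6, 8, 3*sqrt(3)}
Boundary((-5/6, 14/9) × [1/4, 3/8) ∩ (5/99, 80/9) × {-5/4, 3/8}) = ∅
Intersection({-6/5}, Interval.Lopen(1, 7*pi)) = EmptySet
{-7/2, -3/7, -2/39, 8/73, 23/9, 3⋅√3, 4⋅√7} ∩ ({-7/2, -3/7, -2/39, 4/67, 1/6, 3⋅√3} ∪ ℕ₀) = {-7/2, -3/7, -2/39, 3⋅√3}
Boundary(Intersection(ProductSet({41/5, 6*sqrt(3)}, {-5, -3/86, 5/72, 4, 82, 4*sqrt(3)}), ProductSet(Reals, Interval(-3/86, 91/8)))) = ProductSet({41/5, 6*sqrt(3)}, {-3/86, 5/72, 4, 4*sqrt(3)})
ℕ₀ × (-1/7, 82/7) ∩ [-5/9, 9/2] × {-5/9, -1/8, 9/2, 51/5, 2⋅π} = {0, 1, …, 4} × {-1/8, 9/2, 51/5, 2⋅π}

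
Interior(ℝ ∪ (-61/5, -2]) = (-∞, ∞)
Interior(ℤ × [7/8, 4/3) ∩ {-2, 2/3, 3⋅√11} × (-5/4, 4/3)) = ∅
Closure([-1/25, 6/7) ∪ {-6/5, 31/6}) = {-6/5, 31/6} ∪ [-1/25, 6/7]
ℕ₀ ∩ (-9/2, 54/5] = {0, 1, …, 10}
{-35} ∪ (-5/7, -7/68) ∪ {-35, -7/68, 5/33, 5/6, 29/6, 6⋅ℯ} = {-35, 5/33, 5/6, 29/6, 6⋅ℯ} ∪ (-5/7, -7/68]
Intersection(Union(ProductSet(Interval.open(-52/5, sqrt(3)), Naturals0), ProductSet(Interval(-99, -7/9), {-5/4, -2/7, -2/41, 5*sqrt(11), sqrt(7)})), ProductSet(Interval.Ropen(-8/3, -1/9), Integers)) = ProductSet(Interval.Ropen(-8/3, -1/9), Naturals0)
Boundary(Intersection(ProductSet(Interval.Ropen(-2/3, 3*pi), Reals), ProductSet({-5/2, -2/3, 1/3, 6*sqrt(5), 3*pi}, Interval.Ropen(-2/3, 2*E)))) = ProductSet({-2/3, 1/3}, Interval(-2/3, 2*E))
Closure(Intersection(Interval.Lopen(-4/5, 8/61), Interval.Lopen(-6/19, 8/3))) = Interval(-6/19, 8/61)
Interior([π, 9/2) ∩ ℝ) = (π, 9/2)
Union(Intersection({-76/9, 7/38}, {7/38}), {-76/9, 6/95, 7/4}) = {-76/9, 6/95, 7/38, 7/4}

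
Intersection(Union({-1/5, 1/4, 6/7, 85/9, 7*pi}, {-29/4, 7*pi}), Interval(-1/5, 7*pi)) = {-1/5, 1/4, 6/7, 85/9, 7*pi}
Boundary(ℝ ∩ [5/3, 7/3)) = {5/3, 7/3}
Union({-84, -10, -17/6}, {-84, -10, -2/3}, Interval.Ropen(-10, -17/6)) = Union({-84, -2/3}, Interval(-10, -17/6))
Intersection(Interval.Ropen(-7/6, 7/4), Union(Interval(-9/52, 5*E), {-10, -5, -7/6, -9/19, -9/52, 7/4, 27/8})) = Union({-7/6, -9/19}, Interval.Ropen(-9/52, 7/4))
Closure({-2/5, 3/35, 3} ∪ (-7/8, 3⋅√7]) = [-7/8, 3⋅√7]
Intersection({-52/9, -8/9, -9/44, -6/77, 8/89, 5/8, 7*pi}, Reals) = {-52/9, -8/9, -9/44, -6/77, 8/89, 5/8, 7*pi}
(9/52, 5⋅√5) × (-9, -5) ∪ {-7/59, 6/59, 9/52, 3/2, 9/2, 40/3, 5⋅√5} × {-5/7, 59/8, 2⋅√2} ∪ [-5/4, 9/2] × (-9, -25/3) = ([-5/4, 9/2] × (-9, -25/3)) ∪ ((9/52, 5⋅√5) × (-9, -5)) ∪ ({-7/59, 6/59, 9/52, 3/2, 9/2, 40/3, 5⋅√5} × {-5/7, 59/8, 2⋅√2})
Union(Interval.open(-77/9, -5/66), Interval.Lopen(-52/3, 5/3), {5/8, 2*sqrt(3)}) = Union({2*sqrt(3)}, Interval.Lopen(-52/3, 5/3))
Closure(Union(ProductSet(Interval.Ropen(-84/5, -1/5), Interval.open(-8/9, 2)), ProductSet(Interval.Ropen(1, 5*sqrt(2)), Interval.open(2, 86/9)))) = Union(ProductSet({-84/5, -1/5}, Interval(-8/9, 2)), ProductSet({1, 5*sqrt(2)}, Interval(2, 86/9)), ProductSet(Interval(-84/5, -1/5), {-8/9, 2}), ProductSet(Interval.Ropen(-84/5, -1/5), Interval.open(-8/9, 2)), ProductSet(Interval(1, 5*sqrt(2)), {2, 86/9}), ProductSet(Interval.Ropen(1, 5*sqrt(2)), Interval.open(2, 86/9)))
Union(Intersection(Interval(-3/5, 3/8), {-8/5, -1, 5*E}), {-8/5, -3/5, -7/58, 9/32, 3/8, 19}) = {-8/5, -3/5, -7/58, 9/32, 3/8, 19}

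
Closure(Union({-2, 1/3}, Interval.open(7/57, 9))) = Union({-2}, Interval(7/57, 9))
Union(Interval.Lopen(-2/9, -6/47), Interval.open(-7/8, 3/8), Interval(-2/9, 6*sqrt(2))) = Interval.Lopen(-7/8, 6*sqrt(2))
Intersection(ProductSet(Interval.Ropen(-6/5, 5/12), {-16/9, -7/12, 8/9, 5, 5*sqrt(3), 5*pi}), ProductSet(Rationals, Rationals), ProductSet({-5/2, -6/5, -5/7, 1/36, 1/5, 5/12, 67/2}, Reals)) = ProductSet({-6/5, -5/7, 1/36, 1/5}, {-16/9, -7/12, 8/9, 5})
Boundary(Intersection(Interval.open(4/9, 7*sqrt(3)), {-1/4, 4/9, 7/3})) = {7/3}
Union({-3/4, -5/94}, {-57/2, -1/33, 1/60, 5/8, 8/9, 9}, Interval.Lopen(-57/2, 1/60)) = Union({5/8, 8/9, 9}, Interval(-57/2, 1/60))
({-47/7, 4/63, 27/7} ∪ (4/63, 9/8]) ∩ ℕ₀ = {1}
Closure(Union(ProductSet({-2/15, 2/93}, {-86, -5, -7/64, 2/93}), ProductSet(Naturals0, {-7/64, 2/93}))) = Union(ProductSet({-2/15, 2/93}, {-86, -5, -7/64, 2/93}), ProductSet(Naturals0, {-7/64, 2/93}))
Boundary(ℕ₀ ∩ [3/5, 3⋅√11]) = {1, 2, …, 9}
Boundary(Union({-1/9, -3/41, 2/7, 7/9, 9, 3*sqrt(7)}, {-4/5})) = {-4/5, -1/9, -3/41, 2/7, 7/9, 9, 3*sqrt(7)}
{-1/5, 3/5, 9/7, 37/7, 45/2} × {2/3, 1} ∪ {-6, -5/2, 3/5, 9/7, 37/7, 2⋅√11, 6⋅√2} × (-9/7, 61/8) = ({-1/5, 3/5, 9/7, 37/7, 45/2} × {2/3, 1}) ∪ ({-6, -5/2, 3/5, 9/7, 37/7, 2⋅√11, 6⋅√2} × (-9/7, 61/8))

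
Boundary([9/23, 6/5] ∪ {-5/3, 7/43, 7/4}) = {-5/3, 7/43, 9/23, 6/5, 7/4}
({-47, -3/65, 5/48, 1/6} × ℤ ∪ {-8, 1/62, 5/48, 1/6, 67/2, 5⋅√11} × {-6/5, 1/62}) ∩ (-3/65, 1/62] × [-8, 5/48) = {1/62} × {-6/5, 1/62}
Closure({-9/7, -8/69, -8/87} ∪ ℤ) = ℤ ∪ {-9/7, -8/69, -8/87}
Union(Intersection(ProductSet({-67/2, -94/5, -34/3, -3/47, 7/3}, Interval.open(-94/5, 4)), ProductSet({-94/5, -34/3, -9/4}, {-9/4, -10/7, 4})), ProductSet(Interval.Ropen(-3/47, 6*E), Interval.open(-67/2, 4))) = Union(ProductSet({-94/5, -34/3}, {-9/4, -10/7}), ProductSet(Interval.Ropen(-3/47, 6*E), Interval.open(-67/2, 4)))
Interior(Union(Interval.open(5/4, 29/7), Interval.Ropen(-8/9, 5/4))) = Union(Interval.open(-8/9, 5/4), Interval.open(5/4, 29/7))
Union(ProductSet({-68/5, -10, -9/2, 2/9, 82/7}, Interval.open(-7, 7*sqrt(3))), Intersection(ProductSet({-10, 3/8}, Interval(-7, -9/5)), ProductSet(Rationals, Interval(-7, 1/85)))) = Union(ProductSet({-10, 3/8}, Interval(-7, -9/5)), ProductSet({-68/5, -10, -9/2, 2/9, 82/7}, Interval.open(-7, 7*sqrt(3))))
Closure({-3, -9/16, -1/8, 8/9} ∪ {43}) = {-3, -9/16, -1/8, 8/9, 43}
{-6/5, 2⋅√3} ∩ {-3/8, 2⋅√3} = {2⋅√3}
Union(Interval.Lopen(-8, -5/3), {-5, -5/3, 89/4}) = Union({89/4}, Interval.Lopen(-8, -5/3))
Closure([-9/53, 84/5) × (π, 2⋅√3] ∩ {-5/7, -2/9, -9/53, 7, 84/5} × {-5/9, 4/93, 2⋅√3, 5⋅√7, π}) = {-9/53, 7} × {2⋅√3}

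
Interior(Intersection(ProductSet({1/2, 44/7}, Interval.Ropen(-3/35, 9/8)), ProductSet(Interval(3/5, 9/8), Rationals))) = EmptySet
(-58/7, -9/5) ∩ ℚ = ℚ ∩ (-58/7, -9/5)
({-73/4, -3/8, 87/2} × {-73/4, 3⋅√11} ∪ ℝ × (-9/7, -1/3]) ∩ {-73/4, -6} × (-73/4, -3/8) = {-73/4, -6} × (-9/7, -3/8)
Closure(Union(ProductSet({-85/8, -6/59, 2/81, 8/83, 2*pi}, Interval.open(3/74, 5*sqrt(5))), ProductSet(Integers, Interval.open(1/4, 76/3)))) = Union(ProductSet({-85/8, -6/59, 2/81, 8/83, 2*pi}, Interval(3/74, 5*sqrt(5))), ProductSet(Integers, Interval(1/4, 76/3)))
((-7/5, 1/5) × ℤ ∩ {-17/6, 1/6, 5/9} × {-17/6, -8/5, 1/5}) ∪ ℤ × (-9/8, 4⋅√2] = ℤ × (-9/8, 4⋅√2]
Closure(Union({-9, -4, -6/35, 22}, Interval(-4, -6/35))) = Union({-9, 22}, Interval(-4, -6/35))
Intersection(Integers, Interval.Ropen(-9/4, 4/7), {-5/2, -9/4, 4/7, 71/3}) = EmptySet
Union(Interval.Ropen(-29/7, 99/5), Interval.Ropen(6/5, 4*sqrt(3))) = Interval.Ropen(-29/7, 99/5)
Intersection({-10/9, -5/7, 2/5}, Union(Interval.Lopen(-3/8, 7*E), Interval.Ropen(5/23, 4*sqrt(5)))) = {2/5}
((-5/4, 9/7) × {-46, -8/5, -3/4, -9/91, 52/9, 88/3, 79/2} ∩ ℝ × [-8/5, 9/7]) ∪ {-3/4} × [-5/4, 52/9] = ({-3/4} × [-5/4, 52/9]) ∪ ((-5/4, 9/7) × {-8/5, -3/4, -9/91})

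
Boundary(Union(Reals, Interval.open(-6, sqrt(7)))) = EmptySet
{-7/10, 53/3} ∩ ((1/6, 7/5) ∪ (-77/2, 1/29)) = {-7/10}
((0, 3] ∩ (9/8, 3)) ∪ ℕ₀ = ℕ₀ ∪ (9/8, 3]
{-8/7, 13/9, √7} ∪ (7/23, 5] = {-8/7} ∪ (7/23, 5]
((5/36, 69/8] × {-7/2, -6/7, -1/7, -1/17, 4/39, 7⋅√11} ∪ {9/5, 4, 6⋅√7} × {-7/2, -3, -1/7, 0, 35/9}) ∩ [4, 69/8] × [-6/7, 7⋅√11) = ({4} × {-1/7, 0, 35/9}) ∪ ([4, 69/8] × {-6/7, -1/7, -1/17, 4/39})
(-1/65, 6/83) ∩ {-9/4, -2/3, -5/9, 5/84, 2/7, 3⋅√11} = {5/84}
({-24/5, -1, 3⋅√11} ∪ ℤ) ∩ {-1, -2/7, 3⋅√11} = {-1, 3⋅√11}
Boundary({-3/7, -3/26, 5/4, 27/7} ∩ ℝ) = {-3/7, -3/26, 5/4, 27/7}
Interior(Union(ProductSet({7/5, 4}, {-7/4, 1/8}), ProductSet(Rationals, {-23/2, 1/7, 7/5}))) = EmptySet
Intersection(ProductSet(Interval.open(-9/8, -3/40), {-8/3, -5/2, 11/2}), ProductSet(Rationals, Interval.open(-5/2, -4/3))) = EmptySet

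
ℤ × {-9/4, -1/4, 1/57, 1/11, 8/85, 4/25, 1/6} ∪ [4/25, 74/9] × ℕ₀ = ([4/25, 74/9] × ℕ₀) ∪ (ℤ × {-9/4, -1/4, 1/57, 1/11, 8/85, 4/25, 1/6})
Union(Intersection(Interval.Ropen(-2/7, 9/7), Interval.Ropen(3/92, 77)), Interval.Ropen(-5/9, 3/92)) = Interval.Ropen(-5/9, 9/7)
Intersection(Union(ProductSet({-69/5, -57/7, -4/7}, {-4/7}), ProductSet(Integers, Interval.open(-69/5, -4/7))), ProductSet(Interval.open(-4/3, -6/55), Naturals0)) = EmptySet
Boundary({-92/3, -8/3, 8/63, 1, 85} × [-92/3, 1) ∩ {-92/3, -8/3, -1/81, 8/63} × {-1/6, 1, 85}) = {-92/3, -8/3, 8/63} × {-1/6}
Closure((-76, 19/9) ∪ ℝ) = (-∞, ∞)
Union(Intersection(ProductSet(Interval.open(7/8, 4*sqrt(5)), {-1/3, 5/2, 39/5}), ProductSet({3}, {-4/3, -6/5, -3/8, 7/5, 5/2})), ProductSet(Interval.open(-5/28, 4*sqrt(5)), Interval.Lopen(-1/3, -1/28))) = Union(ProductSet({3}, {5/2}), ProductSet(Interval.open(-5/28, 4*sqrt(5)), Interval.Lopen(-1/3, -1/28)))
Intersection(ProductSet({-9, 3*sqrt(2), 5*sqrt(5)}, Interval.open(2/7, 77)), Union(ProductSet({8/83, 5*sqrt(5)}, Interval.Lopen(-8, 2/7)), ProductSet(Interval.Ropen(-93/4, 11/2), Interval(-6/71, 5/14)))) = ProductSet({-9, 3*sqrt(2)}, Interval.Lopen(2/7, 5/14))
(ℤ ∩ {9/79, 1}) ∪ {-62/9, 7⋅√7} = {-62/9, 1, 7⋅√7}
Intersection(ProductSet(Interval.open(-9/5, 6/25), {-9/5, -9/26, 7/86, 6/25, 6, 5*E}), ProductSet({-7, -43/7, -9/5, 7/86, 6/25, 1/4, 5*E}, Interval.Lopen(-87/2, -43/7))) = EmptySet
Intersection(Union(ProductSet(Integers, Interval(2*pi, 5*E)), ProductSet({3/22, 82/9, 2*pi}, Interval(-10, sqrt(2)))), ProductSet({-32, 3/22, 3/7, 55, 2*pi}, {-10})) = ProductSet({3/22, 2*pi}, {-10})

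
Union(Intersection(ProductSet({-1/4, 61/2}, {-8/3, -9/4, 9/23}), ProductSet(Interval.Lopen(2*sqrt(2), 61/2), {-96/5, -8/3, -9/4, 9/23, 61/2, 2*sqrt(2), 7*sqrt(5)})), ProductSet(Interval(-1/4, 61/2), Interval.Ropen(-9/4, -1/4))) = Union(ProductSet({61/2}, {-8/3, -9/4, 9/23}), ProductSet(Interval(-1/4, 61/2), Interval.Ropen(-9/4, -1/4)))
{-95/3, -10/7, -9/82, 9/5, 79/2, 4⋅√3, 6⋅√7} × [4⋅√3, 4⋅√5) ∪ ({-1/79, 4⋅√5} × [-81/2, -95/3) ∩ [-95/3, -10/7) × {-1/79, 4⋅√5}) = {-95/3, -10/7, -9/82, 9/5, 79/2, 4⋅√3, 6⋅√7} × [4⋅√3, 4⋅√5)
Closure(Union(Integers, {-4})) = Integers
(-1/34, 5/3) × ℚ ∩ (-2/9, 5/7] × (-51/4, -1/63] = (-1/34, 5/7] × (ℚ ∩ (-51/4, -1/63])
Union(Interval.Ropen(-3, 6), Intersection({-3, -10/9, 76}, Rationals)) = Union({76}, Interval.Ropen(-3, 6))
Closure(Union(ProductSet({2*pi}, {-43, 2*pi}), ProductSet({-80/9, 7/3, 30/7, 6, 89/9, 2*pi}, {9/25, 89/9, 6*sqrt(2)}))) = Union(ProductSet({2*pi}, {-43, 2*pi}), ProductSet({-80/9, 7/3, 30/7, 6, 89/9, 2*pi}, {9/25, 89/9, 6*sqrt(2)}))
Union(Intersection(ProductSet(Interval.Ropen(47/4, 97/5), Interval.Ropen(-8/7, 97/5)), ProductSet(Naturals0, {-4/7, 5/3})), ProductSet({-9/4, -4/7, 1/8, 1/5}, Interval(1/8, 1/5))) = Union(ProductSet({-9/4, -4/7, 1/8, 1/5}, Interval(1/8, 1/5)), ProductSet(Range(12, 20, 1), {-4/7, 5/3}))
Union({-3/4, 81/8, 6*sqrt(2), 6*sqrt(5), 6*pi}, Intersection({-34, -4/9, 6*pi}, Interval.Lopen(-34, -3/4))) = {-3/4, 81/8, 6*sqrt(2), 6*sqrt(5), 6*pi}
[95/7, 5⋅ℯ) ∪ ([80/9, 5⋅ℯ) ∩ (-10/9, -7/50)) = [95/7, 5⋅ℯ)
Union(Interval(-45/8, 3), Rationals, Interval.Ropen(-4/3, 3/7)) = Union(Interval(-45/8, 3), Rationals)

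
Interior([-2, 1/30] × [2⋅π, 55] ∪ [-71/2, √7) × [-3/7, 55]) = (-71/2, √7) × (-3/7, 55)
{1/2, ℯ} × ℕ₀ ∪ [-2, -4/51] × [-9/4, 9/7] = ({1/2, ℯ} × ℕ₀) ∪ ([-2, -4/51] × [-9/4, 9/7])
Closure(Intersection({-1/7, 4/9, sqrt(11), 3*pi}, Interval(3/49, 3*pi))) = {4/9, sqrt(11), 3*pi}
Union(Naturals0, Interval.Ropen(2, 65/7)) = Union(Interval.Ropen(2, 65/7), Naturals0)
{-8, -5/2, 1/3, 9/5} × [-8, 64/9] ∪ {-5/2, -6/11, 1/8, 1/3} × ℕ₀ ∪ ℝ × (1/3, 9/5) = ({-5/2, -6/11, 1/8, 1/3} × ℕ₀) ∪ (ℝ × (1/3, 9/5)) ∪ ({-8, -5/2, 1/3, 9/5} × [-8, 64/9])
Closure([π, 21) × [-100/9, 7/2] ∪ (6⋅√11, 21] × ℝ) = ((6⋅√11, 21] × ℝ) ∪ ([π, 21] × [-100/9, 7/2]) ∪ ({21, 6⋅√11} × ((-∞, -100/9] ∪ [7/2, ∞)))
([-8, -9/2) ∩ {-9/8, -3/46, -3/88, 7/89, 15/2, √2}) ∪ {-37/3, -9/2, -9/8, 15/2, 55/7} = {-37/3, -9/2, -9/8, 15/2, 55/7}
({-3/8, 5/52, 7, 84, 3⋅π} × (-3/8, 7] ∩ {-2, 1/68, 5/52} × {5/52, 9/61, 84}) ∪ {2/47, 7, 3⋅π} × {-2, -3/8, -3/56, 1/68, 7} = ({5/52} × {5/52, 9/61}) ∪ ({2/47, 7, 3⋅π} × {-2, -3/8, -3/56, 1/68, 7})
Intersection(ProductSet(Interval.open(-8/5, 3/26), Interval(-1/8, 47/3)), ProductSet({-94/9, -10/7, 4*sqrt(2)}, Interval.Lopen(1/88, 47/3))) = ProductSet({-10/7}, Interval.Lopen(1/88, 47/3))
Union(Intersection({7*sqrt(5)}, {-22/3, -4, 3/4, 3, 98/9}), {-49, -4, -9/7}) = {-49, -4, -9/7}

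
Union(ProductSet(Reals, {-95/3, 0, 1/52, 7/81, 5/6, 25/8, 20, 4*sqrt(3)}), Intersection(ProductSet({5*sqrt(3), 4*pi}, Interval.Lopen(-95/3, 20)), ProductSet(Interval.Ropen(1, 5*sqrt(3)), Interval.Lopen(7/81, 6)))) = ProductSet(Reals, {-95/3, 0, 1/52, 7/81, 5/6, 25/8, 20, 4*sqrt(3)})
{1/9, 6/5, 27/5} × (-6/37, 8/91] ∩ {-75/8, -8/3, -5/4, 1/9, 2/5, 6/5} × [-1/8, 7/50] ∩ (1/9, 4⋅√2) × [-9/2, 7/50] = {6/5} × [-1/8, 8/91]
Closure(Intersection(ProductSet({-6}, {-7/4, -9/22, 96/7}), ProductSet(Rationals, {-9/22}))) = ProductSet({-6}, {-9/22})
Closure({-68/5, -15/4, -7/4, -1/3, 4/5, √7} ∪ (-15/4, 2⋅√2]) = {-68/5} ∪ [-15/4, 2⋅√2]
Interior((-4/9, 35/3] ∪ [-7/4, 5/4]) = (-7/4, 35/3)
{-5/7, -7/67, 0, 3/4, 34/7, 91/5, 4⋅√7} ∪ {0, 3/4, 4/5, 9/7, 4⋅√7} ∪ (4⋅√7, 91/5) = {-5/7, -7/67, 0, 3/4, 4/5, 9/7, 34/7} ∪ [4⋅√7, 91/5]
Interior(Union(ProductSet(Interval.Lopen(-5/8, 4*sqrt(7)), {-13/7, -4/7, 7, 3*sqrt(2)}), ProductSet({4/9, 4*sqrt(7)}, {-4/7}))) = EmptySet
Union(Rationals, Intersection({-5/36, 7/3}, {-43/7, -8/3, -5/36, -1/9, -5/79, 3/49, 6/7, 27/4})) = Rationals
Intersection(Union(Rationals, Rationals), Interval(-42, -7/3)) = Intersection(Interval(-42, -7/3), Rationals)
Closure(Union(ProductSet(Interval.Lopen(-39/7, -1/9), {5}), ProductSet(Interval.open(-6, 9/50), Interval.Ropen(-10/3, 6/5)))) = Union(ProductSet({-6, 9/50}, Interval(-10/3, 6/5)), ProductSet(Interval(-6, 9/50), {-10/3, 6/5}), ProductSet(Interval.open(-6, 9/50), Interval.Ropen(-10/3, 6/5)), ProductSet(Interval(-39/7, -1/9), {5}))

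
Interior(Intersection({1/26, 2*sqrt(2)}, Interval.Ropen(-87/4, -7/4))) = EmptySet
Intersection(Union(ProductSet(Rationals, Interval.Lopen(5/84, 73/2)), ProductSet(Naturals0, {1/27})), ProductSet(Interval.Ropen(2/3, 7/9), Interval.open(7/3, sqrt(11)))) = ProductSet(Intersection(Interval.Ropen(2/3, 7/9), Rationals), Interval.open(7/3, sqrt(11)))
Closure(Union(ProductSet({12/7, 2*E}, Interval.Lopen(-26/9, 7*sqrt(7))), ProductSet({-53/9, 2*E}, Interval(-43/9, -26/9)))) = Union(ProductSet({-53/9, 2*E}, Interval(-43/9, -26/9)), ProductSet({12/7, 2*E}, Interval(-26/9, 7*sqrt(7))))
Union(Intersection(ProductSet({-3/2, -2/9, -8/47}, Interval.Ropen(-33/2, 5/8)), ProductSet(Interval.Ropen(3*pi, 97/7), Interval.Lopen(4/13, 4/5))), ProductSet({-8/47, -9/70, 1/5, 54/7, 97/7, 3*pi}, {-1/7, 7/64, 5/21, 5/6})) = ProductSet({-8/47, -9/70, 1/5, 54/7, 97/7, 3*pi}, {-1/7, 7/64, 5/21, 5/6})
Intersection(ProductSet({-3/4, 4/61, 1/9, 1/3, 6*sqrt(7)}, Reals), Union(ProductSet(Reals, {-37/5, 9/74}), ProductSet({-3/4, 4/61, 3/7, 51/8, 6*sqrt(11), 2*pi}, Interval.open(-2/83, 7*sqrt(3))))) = Union(ProductSet({-3/4, 4/61}, Interval.open(-2/83, 7*sqrt(3))), ProductSet({-3/4, 4/61, 1/9, 1/3, 6*sqrt(7)}, {-37/5, 9/74}))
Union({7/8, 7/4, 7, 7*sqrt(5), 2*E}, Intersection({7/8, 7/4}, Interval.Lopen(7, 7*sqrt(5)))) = {7/8, 7/4, 7, 7*sqrt(5), 2*E}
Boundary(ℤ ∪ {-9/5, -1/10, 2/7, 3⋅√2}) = ℤ ∪ {-9/5, -1/10, 2/7, 3⋅√2}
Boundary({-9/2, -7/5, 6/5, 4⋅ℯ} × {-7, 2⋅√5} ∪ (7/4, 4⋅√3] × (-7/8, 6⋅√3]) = ({-9/2, -7/5, 6/5, 4⋅ℯ} × {-7, 2⋅√5}) ∪ ({7/4, 4⋅√3} × [-7/8, 6⋅√3]) ∪ ([7/4, 4⋅√3] × {-7/8, 6⋅√3})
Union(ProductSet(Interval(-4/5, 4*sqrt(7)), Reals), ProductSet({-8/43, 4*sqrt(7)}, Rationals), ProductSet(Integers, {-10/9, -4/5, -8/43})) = Union(ProductSet(Integers, {-10/9, -4/5, -8/43}), ProductSet(Interval(-4/5, 4*sqrt(7)), Reals))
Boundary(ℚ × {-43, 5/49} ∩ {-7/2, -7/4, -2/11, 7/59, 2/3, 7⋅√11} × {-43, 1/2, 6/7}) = {-7/2, -7/4, -2/11, 7/59, 2/3} × {-43}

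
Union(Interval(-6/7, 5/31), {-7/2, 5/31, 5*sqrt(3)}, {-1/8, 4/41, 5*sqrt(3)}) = Union({-7/2, 5*sqrt(3)}, Interval(-6/7, 5/31))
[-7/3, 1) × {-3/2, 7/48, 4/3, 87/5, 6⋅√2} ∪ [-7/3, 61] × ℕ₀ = ([-7/3, 61] × ℕ₀) ∪ ([-7/3, 1) × {-3/2, 7/48, 4/3, 87/5, 6⋅√2})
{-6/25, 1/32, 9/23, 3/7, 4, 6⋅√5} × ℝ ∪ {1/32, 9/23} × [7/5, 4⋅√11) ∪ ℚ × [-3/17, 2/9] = (ℚ × [-3/17, 2/9]) ∪ ({-6/25, 1/32, 9/23, 3/7, 4, 6⋅√5} × ℝ)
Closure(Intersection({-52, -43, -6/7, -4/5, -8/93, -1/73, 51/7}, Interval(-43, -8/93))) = {-43, -6/7, -4/5, -8/93}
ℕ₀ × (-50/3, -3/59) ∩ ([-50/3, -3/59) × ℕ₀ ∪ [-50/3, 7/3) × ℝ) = {0, 1, 2} × (-50/3, -3/59)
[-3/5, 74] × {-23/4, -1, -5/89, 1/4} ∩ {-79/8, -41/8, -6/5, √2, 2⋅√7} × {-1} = {√2, 2⋅√7} × {-1}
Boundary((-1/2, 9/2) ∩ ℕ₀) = {0, 1, …, 4}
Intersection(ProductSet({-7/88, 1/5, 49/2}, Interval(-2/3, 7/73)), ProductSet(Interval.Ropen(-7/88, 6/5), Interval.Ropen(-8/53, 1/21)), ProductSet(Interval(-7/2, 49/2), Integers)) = ProductSet({-7/88, 1/5}, Range(0, 1, 1))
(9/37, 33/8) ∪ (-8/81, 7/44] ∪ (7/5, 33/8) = (-8/81, 7/44] ∪ (9/37, 33/8)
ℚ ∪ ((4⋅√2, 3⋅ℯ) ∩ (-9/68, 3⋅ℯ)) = ℚ ∪ (4⋅√2, 3⋅ℯ)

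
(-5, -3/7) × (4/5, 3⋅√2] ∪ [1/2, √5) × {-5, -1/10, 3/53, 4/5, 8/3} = ([1/2, √5) × {-5, -1/10, 3/53, 4/5, 8/3}) ∪ ((-5, -3/7) × (4/5, 3⋅√2])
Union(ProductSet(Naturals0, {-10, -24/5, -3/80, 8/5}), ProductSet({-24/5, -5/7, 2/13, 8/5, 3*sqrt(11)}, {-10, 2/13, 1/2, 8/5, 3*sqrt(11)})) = Union(ProductSet({-24/5, -5/7, 2/13, 8/5, 3*sqrt(11)}, {-10, 2/13, 1/2, 8/5, 3*sqrt(11)}), ProductSet(Naturals0, {-10, -24/5, -3/80, 8/5}))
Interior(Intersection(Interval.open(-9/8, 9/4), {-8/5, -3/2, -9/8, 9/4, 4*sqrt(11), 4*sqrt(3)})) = EmptySet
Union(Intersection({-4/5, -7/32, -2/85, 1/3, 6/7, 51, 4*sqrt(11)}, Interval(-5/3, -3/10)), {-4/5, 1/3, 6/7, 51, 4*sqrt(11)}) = {-4/5, 1/3, 6/7, 51, 4*sqrt(11)}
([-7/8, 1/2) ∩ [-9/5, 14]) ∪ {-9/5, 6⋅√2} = {-9/5, 6⋅√2} ∪ [-7/8, 1/2)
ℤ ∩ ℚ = ℤ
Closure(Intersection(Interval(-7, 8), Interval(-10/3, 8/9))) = Interval(-10/3, 8/9)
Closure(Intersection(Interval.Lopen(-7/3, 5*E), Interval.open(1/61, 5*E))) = Interval(1/61, 5*E)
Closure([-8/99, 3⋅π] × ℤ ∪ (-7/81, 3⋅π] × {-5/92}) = ([-8/99, 3⋅π] × ℤ) ∪ ([-7/81, 3⋅π] × {-5/92})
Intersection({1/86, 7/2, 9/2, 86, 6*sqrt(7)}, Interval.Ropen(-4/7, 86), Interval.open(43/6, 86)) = {6*sqrt(7)}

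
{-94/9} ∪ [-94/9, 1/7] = [-94/9, 1/7]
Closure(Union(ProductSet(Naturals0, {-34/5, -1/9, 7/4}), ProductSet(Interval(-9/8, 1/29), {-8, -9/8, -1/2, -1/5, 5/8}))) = Union(ProductSet(Interval(-9/8, 1/29), {-8, -9/8, -1/2, -1/5, 5/8}), ProductSet(Naturals0, {-34/5, -1/9, 7/4}))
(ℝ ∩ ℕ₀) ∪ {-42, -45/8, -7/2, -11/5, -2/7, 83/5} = {-42, -45/8, -7/2, -11/5, -2/7, 83/5} ∪ ℕ₀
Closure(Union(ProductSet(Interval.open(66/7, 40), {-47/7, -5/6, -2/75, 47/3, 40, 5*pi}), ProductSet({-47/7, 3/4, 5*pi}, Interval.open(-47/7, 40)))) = Union(ProductSet({-47/7, 3/4, 5*pi}, Interval(-47/7, 40)), ProductSet(Interval(66/7, 40), {-47/7, -5/6, -2/75, 47/3, 40, 5*pi}))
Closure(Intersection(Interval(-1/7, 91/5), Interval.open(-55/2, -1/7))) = EmptySet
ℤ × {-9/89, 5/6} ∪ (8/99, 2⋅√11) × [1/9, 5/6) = (ℤ × {-9/89, 5/6}) ∪ ((8/99, 2⋅√11) × [1/9, 5/6))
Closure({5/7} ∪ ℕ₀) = ℕ₀ ∪ {5/7}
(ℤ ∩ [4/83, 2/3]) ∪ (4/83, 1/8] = (4/83, 1/8]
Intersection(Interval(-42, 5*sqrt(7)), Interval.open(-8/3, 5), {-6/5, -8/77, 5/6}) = {-6/5, -8/77, 5/6}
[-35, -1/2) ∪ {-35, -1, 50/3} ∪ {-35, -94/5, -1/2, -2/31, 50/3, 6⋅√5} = [-35, -1/2] ∪ {-2/31, 50/3, 6⋅√5}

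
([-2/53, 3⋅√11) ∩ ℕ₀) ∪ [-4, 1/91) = [-4, 1/91) ∪ {0, 1, …, 9}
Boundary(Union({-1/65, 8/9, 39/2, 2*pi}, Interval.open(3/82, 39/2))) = {-1/65, 3/82, 39/2}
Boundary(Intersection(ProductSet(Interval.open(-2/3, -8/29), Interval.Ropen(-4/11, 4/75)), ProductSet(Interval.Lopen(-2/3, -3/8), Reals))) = Union(ProductSet({-2/3, -3/8}, Interval(-4/11, 4/75)), ProductSet(Interval(-2/3, -3/8), {-4/11, 4/75}))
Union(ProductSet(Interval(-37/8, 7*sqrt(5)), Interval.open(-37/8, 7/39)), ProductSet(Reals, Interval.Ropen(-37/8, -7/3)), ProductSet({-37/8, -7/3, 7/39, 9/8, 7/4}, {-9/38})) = Union(ProductSet(Interval(-37/8, 7*sqrt(5)), Interval.open(-37/8, 7/39)), ProductSet(Reals, Interval.Ropen(-37/8, -7/3)))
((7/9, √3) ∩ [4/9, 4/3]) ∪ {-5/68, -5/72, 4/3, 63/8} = {-5/68, -5/72, 63/8} ∪ (7/9, 4/3]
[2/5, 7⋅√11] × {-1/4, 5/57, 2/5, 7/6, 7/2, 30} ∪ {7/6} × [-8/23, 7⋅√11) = ({7/6} × [-8/23, 7⋅√11)) ∪ ([2/5, 7⋅√11] × {-1/4, 5/57, 2/5, 7/6, 7/2, 30})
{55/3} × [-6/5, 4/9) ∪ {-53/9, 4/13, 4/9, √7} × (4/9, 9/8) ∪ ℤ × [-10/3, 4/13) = (ℤ × [-10/3, 4/13)) ∪ ({55/3} × [-6/5, 4/9)) ∪ ({-53/9, 4/13, 4/9, √7} × (4/9, 9/8))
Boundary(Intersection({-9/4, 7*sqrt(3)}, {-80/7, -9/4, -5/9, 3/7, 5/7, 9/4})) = {-9/4}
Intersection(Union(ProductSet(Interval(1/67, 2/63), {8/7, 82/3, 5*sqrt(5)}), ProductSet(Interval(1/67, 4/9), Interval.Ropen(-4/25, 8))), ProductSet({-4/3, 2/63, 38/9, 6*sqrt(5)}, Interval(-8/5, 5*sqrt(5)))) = ProductSet({2/63}, Union({5*sqrt(5)}, Interval.Ropen(-4/25, 8)))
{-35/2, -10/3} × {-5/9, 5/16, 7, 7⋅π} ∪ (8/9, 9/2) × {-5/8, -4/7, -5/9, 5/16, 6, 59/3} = ({-35/2, -10/3} × {-5/9, 5/16, 7, 7⋅π}) ∪ ((8/9, 9/2) × {-5/8, -4/7, -5/9, 5/16, 6, 59/3})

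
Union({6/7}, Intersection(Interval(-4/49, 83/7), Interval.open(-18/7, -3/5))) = {6/7}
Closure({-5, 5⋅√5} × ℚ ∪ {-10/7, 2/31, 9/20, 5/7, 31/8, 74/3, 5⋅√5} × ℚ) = {-5, -10/7, 2/31, 9/20, 5/7, 31/8, 74/3, 5⋅√5} × ℝ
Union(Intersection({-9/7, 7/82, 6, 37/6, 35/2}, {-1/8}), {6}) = {6}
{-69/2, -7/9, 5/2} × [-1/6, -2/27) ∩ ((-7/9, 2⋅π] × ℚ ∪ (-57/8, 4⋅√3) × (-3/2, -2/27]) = {-7/9, 5/2} × [-1/6, -2/27)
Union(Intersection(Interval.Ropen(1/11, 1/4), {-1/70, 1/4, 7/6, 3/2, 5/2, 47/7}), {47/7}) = {47/7}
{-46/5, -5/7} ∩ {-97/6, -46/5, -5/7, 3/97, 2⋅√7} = {-46/5, -5/7}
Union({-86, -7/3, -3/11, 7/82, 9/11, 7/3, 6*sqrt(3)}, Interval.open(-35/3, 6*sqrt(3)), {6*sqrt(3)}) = Union({-86}, Interval.Lopen(-35/3, 6*sqrt(3)))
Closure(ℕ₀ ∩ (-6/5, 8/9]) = {0}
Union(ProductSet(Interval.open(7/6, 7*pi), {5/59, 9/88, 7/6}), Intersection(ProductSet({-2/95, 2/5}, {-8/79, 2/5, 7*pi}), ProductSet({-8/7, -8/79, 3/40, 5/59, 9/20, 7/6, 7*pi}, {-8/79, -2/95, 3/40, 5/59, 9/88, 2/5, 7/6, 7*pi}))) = ProductSet(Interval.open(7/6, 7*pi), {5/59, 9/88, 7/6})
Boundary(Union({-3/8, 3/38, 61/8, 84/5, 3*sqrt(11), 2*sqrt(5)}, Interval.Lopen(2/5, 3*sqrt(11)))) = {-3/8, 3/38, 2/5, 84/5, 3*sqrt(11)}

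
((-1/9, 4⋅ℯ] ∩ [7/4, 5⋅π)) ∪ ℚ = ℚ ∪ [7/4, 4⋅ℯ]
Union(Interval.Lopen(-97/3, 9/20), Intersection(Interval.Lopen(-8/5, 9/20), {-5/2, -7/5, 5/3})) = Interval.Lopen(-97/3, 9/20)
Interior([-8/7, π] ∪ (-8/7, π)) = (-8/7, π)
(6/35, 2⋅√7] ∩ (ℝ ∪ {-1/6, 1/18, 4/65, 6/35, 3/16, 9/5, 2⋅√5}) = (6/35, 2⋅√7]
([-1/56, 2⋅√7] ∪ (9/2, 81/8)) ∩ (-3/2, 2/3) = [-1/56, 2/3)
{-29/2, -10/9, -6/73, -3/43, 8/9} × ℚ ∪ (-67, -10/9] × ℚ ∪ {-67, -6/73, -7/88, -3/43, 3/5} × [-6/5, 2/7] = ({-67, -6/73, -7/88, -3/43, 3/5} × [-6/5, 2/7]) ∪ (((-67, -10/9] ∪ {-6/73, -3/43, 8/9}) × ℚ)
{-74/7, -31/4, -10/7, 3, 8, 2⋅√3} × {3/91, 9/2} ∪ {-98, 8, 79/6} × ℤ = ({-98, 8, 79/6} × ℤ) ∪ ({-74/7, -31/4, -10/7, 3, 8, 2⋅√3} × {3/91, 9/2})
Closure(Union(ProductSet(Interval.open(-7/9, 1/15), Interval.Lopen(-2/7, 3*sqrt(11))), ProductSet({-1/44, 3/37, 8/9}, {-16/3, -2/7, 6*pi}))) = Union(ProductSet({-7/9, 1/15}, Interval(-2/7, 3*sqrt(11))), ProductSet({-1/44, 3/37, 8/9}, {-16/3, -2/7, 6*pi}), ProductSet(Interval(-7/9, 1/15), {-2/7, 3*sqrt(11)}), ProductSet(Interval.open(-7/9, 1/15), Interval.Lopen(-2/7, 3*sqrt(11))))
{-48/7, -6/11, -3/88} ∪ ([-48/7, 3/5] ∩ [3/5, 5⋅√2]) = {-48/7, -6/11, -3/88, 3/5}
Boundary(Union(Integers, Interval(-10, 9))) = Complement(Integers, Interval.open(-10, 9))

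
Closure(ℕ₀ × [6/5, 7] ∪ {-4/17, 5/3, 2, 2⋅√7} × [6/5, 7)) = ({-4/17, 5/3, 2⋅√7} ∪ ℕ₀) × [6/5, 7]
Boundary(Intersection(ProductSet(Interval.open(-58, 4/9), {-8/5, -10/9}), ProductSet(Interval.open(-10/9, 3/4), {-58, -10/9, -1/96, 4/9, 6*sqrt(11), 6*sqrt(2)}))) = ProductSet(Interval(-10/9, 4/9), {-10/9})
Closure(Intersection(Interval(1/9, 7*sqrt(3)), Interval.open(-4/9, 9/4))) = Interval(1/9, 9/4)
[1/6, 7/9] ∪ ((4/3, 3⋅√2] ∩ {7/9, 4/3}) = [1/6, 7/9]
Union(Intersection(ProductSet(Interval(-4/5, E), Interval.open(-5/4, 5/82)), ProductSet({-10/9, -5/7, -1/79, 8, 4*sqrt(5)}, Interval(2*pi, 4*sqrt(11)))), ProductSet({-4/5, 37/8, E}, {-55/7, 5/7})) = ProductSet({-4/5, 37/8, E}, {-55/7, 5/7})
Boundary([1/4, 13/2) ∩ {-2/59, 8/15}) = {8/15}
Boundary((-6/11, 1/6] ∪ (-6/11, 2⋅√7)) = {-6/11, 2⋅√7}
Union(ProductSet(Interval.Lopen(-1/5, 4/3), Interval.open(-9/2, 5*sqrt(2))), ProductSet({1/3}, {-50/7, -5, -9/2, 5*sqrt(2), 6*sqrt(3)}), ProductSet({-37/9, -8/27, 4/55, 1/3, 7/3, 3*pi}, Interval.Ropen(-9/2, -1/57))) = Union(ProductSet({1/3}, {-50/7, -5, -9/2, 5*sqrt(2), 6*sqrt(3)}), ProductSet({-37/9, -8/27, 4/55, 1/3, 7/3, 3*pi}, Interval.Ropen(-9/2, -1/57)), ProductSet(Interval.Lopen(-1/5, 4/3), Interval.open(-9/2, 5*sqrt(2))))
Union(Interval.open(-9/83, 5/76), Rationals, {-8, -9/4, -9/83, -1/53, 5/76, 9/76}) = Union(Interval(-9/83, 5/76), Rationals)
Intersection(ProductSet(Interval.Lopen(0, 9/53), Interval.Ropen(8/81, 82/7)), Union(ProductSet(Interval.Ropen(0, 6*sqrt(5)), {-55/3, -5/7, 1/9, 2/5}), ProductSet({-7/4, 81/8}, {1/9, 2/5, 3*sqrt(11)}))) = ProductSet(Interval.Lopen(0, 9/53), {1/9, 2/5})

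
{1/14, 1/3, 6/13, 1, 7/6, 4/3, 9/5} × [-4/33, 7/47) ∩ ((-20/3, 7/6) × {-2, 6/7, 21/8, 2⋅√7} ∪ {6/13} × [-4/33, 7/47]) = {6/13} × [-4/33, 7/47)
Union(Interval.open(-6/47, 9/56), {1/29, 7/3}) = Union({7/3}, Interval.open(-6/47, 9/56))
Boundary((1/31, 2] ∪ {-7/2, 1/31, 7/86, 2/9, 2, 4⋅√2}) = {-7/2, 1/31, 2, 4⋅√2}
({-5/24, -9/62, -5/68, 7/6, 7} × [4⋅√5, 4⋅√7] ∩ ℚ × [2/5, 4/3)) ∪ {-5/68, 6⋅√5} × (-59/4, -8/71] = {-5/68, 6⋅√5} × (-59/4, -8/71]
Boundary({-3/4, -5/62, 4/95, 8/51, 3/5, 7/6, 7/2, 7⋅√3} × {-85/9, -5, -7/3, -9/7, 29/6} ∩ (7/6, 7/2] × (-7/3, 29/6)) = {7/2} × {-9/7}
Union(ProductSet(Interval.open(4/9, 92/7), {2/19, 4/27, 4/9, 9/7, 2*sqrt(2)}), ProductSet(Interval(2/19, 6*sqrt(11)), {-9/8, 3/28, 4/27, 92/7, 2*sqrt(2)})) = Union(ProductSet(Interval(2/19, 6*sqrt(11)), {-9/8, 3/28, 4/27, 92/7, 2*sqrt(2)}), ProductSet(Interval.open(4/9, 92/7), {2/19, 4/27, 4/9, 9/7, 2*sqrt(2)}))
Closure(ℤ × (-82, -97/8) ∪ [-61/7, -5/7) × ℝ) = (ℤ × (-82, -97/8)) ∪ ([-61/7, -5/7] × ℝ) ∪ ((ℤ \ (-61/7, -5/7)) × [-82, -97/8])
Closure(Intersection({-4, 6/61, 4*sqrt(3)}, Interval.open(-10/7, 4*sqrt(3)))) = {6/61}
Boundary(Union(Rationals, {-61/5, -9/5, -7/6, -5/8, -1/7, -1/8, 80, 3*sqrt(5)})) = Reals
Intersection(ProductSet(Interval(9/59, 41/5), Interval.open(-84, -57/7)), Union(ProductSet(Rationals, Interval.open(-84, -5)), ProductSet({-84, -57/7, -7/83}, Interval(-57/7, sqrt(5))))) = ProductSet(Intersection(Interval(9/59, 41/5), Rationals), Interval.open(-84, -57/7))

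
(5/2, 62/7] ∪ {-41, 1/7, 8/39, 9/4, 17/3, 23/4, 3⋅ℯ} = {-41, 1/7, 8/39, 9/4} ∪ (5/2, 62/7]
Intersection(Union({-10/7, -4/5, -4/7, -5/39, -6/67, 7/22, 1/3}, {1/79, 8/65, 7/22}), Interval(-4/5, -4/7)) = {-4/5, -4/7}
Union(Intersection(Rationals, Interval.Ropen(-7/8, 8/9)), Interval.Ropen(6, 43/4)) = Union(Intersection(Interval.Ropen(-7/8, 8/9), Rationals), Interval.Ropen(6, 43/4))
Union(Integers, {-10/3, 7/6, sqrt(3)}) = Union({-10/3, 7/6, sqrt(3)}, Integers)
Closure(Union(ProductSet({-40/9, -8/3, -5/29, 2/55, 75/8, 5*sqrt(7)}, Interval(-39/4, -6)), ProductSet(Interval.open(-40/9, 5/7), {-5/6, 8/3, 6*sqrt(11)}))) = Union(ProductSet({-40/9, -8/3, -5/29, 2/55, 75/8, 5*sqrt(7)}, Interval(-39/4, -6)), ProductSet(Interval(-40/9, 5/7), {-5/6, 8/3, 6*sqrt(11)}))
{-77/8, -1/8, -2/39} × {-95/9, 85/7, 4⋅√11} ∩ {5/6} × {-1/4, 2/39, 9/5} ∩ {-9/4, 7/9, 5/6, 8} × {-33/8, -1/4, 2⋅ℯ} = ∅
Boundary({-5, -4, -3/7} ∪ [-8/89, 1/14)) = {-5, -4, -3/7, -8/89, 1/14}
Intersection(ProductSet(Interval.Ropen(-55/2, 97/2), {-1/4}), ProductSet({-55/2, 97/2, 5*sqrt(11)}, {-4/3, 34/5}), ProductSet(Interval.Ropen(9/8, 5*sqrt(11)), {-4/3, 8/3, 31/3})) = EmptySet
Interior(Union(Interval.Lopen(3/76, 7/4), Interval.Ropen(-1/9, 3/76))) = Union(Interval.open(-1/9, 3/76), Interval.open(3/76, 7/4))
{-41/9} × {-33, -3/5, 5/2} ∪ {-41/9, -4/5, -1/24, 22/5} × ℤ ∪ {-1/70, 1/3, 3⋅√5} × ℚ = ({-41/9} × {-33, -3/5, 5/2}) ∪ ({-41/9, -4/5, -1/24, 22/5} × ℤ) ∪ ({-1/70, 1/3, 3⋅√5} × ℚ)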